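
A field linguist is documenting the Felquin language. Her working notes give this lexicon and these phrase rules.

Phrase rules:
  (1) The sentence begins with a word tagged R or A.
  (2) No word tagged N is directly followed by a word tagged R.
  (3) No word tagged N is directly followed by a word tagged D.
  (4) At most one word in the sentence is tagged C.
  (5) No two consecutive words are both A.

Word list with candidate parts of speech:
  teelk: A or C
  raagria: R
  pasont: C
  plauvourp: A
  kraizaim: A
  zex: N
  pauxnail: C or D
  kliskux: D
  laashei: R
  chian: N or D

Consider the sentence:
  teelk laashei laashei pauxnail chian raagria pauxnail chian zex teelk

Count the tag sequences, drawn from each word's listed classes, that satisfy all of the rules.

8

Candidates per position — 1:teelk {A,C}; 2:laashei {R}; 3:laashei {R}; 4:pauxnail {C,D}; 5:chian {N,D}; 6:raagria {R}; 7:pauxnail {C,D}; 8:chian {N,D}; 9:zex {N}; 10:teelk {A,C}.
There are 64 candidate sequences in total.
Checking each against the rules leaves 8 sequences.
Count = 8.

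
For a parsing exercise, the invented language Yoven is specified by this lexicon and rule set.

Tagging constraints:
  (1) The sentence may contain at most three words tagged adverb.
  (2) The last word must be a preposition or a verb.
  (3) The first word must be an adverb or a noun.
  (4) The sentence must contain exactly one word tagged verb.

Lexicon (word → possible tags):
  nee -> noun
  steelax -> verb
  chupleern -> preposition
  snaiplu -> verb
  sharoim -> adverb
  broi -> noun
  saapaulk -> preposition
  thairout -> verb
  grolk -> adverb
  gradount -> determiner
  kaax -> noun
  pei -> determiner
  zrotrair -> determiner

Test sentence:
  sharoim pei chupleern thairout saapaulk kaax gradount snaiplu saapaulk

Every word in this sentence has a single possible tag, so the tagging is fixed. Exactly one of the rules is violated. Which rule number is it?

Fixed tagging: adverb determiner preposition verb preposition noun determiner verb preposition.
Rule check: R1 pass, R2 pass, R3 pass, R4 fail.
Only rule 4 fails.

4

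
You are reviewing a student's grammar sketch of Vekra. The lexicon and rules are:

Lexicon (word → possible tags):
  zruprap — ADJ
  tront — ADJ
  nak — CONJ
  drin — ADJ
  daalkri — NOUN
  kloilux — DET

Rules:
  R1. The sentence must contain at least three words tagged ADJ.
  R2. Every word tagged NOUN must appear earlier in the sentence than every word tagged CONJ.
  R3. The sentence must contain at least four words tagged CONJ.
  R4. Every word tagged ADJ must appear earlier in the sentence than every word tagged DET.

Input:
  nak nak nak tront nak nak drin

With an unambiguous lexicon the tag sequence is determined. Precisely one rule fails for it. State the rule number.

1

Fixed tagging: CONJ CONJ CONJ ADJ CONJ CONJ ADJ.
Applying the rules: R1 ✗, R2 ✓, R3 ✓, R4 ✓.
Only rule 1 fails.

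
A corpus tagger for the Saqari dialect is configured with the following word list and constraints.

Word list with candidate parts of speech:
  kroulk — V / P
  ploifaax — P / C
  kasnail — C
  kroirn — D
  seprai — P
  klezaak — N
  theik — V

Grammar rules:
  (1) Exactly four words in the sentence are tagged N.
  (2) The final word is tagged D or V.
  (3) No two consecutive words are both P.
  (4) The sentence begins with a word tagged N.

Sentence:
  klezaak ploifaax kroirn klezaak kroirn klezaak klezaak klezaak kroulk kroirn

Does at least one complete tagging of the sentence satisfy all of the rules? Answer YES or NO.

NO

Candidates per position — 1:klezaak {N}; 2:ploifaax {P,C}; 3:kroirn {D}; 4:klezaak {N}; 5:kroirn {D}; 6:klezaak {N}; 7:klezaak {N}; 8:klezaak {N}; 9:kroulk {V,P}; 10:kroirn {D}.
Rule 1 cannot be satisfied by any choice of tags from the lexicon.
So there is no consistent tagging.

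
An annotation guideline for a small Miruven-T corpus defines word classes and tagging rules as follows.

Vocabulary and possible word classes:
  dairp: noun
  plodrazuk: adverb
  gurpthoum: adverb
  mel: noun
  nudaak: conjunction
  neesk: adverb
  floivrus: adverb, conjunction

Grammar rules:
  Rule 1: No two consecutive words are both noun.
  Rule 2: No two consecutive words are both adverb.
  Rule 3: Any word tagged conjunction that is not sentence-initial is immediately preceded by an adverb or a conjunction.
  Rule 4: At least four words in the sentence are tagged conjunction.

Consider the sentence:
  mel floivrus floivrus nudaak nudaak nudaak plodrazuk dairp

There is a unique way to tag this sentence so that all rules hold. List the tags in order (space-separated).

Candidates per position — 1:mel {noun}; 2:floivrus {adverb,conjunction}; 3:floivrus {adverb,conjunction}; 4:nudaak {conjunction}; 5:nudaak {conjunction}; 6:nudaak {conjunction}; 7:plodrazuk {adverb}; 8:dairp {noun}.
Word 2 cannot be conjunction — rule 3 would then fail for every completion. It is adverb.
Word 3 cannot be adverb — rule 2 would then fail for every completion. It is conjunction.
The unique satisfying tagging is: noun adverb conjunction conjunction conjunction conjunction adverb noun.
Checking: rule 1 ✓; rule 2 ✓; rule 3 ✓; rule 4 ✓.

noun adverb conjunction conjunction conjunction conjunction adverb noun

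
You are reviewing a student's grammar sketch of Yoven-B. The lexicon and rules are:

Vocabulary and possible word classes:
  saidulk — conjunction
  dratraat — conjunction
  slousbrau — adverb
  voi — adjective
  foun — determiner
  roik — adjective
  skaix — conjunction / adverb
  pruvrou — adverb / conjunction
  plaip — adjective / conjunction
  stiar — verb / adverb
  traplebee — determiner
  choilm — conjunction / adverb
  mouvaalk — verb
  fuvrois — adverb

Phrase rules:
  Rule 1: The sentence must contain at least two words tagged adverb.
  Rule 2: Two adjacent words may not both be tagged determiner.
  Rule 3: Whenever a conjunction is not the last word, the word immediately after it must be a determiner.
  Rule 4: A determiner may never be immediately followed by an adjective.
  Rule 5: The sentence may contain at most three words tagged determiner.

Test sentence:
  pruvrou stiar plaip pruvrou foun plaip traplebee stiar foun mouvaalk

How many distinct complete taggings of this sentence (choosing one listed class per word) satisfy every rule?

Candidates per position — 1:pruvrou {adverb,conjunction}; 2:stiar {verb,adverb}; 3:plaip {adjective,conjunction}; 4:pruvrou {adverb,conjunction}; 5:foun {determiner}; 6:plaip {adjective,conjunction}; 7:traplebee {determiner}; 8:stiar {verb,adverb}; 9:foun {determiner}; 10:mouvaalk {verb}.
There are 64 candidate sequences in total.
Checking each against the rules leaves 7 sequences.
Count = 7.

7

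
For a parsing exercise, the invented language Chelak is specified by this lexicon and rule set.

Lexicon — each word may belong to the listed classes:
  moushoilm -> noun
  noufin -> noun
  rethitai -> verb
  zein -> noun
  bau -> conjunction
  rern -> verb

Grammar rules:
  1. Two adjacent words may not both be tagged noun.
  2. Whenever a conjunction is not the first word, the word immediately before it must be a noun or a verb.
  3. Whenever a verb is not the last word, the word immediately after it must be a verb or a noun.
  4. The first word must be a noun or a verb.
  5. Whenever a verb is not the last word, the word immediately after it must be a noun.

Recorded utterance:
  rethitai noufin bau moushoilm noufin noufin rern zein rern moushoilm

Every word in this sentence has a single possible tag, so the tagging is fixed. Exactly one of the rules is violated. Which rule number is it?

Fixed tagging: verb noun conjunction noun noun noun verb noun verb noun.
Rule check: R1 ✗, R2 ✓, R3 ✓, R4 ✓, R5 ✓.
Only rule 1 fails.

1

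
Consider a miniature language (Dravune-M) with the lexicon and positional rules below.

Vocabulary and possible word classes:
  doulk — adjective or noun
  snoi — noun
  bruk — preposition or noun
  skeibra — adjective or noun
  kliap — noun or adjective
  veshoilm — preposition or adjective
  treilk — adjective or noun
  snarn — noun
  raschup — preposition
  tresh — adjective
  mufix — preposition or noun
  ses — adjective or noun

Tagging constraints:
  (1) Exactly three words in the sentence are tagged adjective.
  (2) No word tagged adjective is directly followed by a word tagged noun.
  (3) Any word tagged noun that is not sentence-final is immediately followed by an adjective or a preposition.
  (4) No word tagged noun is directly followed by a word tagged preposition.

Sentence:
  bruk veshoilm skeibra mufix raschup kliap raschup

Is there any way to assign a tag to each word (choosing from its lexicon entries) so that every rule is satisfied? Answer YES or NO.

YES

Candidates per position — 1:bruk {preposition,noun}; 2:veshoilm {preposition,adjective}; 3:skeibra {adjective,noun}; 4:mufix {preposition,noun}; 5:raschup {preposition}; 6:kliap {noun,adjective}; 7:raschup {preposition}.
One satisfying assignment: preposition adjective adjective preposition preposition adjective preposition.
Verifying each rule — rule 1 satisfied; rule 2 satisfied; rule 3 satisfied; rule 4 satisfied.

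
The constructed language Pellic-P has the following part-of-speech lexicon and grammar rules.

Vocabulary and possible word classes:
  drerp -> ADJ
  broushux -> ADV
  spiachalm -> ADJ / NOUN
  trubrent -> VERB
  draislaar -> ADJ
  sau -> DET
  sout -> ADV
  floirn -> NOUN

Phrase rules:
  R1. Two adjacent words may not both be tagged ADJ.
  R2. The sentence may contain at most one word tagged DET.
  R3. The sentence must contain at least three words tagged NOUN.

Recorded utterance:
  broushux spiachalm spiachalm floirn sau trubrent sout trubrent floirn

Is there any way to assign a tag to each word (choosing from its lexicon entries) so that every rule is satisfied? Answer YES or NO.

YES

Candidates per position — 1:broushux {ADV}; 2:spiachalm {ADJ,NOUN}; 3:spiachalm {ADJ,NOUN}; 4:floirn {NOUN}; 5:sau {DET}; 6:trubrent {VERB}; 7:sout {ADV}; 8:trubrent {VERB}; 9:floirn {NOUN}.
One satisfying assignment: ADV NOUN NOUN NOUN DET VERB ADV VERB NOUN.
Verifying each rule — rule 1 holds; rule 2 holds; rule 3 holds.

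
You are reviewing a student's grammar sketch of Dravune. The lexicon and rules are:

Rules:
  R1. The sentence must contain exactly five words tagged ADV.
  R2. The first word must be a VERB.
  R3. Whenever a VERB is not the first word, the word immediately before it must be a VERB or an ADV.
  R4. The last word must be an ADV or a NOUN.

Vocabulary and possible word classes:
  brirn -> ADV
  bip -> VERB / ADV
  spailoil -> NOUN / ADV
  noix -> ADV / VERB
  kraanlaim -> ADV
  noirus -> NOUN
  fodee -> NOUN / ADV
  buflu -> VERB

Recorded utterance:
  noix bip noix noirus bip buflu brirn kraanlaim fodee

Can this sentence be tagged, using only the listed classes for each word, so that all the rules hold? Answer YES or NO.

YES

Candidates per position — 1:noix {ADV,VERB}; 2:bip {VERB,ADV}; 3:noix {ADV,VERB}; 4:noirus {NOUN}; 5:bip {VERB,ADV}; 6:buflu {VERB}; 7:brirn {ADV}; 8:kraanlaim {ADV}; 9:fodee {NOUN,ADV}.
One satisfying assignment: VERB ADV VERB NOUN ADV VERB ADV ADV ADV.
Checking: rule 1 ✓; rule 2 ✓; rule 3 ✓; rule 4 ✓.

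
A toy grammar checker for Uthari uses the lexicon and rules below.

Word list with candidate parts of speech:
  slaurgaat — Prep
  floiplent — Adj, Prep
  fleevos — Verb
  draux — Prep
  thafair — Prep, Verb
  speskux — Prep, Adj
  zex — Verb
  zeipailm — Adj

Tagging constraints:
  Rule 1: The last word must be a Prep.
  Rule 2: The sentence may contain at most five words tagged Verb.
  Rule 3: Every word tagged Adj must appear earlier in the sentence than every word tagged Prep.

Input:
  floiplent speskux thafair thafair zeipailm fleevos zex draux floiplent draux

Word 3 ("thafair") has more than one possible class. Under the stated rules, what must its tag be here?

Candidates per position — 1:floiplent {Adj,Prep}; 2:speskux {Prep,Adj}; 3:thafair {Prep,Verb}; 4:thafair {Prep,Verb}; 5:zeipailm {Adj}; 6:fleevos {Verb}; 7:zex {Verb}; 8:draux {Prep}; 9:floiplent {Adj,Prep}; 10:draux {Prep}.
At position 1, choosing Prep makes rule 3 impossible to satisfy; hence Adj.
At position 2, choosing Prep makes rule 3 impossible to satisfy; hence Adj.
At position 3, choosing Prep makes rule 3 impossible to satisfy; hence Verb.
At position 4, choosing Prep makes rule 3 impossible to satisfy; hence Verb.
At position 9, choosing Adj makes rule 3 impossible to satisfy; hence Prep.
That leaves exactly one tagging: Adj Adj Verb Verb Adj Verb Verb Prep Prep Prep.
Check: rule 1 holds; rule 2 holds; rule 3 holds.

Verb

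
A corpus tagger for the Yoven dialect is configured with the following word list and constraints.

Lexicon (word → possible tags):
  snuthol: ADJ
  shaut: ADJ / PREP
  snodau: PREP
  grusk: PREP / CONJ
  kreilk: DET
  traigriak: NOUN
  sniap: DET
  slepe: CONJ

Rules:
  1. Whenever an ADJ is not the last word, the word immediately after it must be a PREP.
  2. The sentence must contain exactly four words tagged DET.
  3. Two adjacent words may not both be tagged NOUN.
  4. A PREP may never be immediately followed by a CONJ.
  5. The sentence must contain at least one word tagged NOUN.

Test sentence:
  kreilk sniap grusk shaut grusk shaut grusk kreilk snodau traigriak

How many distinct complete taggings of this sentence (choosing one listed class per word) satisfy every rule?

0

Candidates per position — 1:kreilk {DET}; 2:sniap {DET}; 3:grusk {PREP,CONJ}; 4:shaut {ADJ,PREP}; 5:grusk {PREP,CONJ}; 6:shaut {ADJ,PREP}; 7:grusk {PREP,CONJ}; 8:kreilk {DET}; 9:snodau {PREP}; 10:traigriak {NOUN}.
There are 32 candidate sequences in total.
Rule 2 cannot be satisfied by any choice of tags from the lexicon.
So there is no consistent tagging.
Count = 0.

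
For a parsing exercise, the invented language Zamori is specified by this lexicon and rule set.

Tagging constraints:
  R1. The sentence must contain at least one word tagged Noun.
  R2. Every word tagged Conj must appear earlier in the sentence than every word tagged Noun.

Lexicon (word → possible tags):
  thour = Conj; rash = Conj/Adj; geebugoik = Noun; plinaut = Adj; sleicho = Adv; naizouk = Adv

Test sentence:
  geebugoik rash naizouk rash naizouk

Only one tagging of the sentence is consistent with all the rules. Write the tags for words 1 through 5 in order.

Noun Adj Adv Adj Adv

Candidates per position — 1:geebugoik {Noun}; 2:rash {Conj,Adj}; 3:naizouk {Adv}; 4:rash {Conj,Adj}; 5:naizouk {Adv}.
Position 2: tagging it Conj would leave rule 2 unsatisfiable, so it must be Adj.
Position 4: tagging it Conj would leave rule 2 unsatisfiable, so it must be Adj.
So the tagging must be: Noun Adj Adv Adj Adv.
Check: rule 1 ✓; rule 2 ✓.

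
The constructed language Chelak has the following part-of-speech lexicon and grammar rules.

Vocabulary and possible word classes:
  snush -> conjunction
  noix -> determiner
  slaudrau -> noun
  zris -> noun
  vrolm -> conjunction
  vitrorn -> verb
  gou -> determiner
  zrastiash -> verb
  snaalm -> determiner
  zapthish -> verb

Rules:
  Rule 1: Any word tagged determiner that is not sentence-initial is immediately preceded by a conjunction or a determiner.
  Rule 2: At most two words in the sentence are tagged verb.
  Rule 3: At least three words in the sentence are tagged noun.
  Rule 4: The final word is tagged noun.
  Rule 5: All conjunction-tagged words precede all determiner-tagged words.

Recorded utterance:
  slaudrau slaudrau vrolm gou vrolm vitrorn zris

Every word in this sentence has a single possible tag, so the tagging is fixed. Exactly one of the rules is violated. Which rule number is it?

5

Fixed tagging: noun noun conjunction determiner conjunction verb noun.
Applying the rules: R1 pass, R2 pass, R3 pass, R4 pass, R5 fail.
Only rule 5 fails.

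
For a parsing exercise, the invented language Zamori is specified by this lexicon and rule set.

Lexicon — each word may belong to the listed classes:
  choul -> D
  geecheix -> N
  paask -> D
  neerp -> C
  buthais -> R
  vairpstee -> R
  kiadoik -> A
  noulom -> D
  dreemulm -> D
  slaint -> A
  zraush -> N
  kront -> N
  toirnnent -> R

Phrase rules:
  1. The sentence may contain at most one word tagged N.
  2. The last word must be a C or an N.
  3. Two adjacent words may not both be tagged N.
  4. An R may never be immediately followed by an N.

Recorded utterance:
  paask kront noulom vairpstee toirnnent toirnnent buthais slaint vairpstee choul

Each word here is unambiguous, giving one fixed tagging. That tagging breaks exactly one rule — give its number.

Fixed tagging: D N D R R R R A R D.
Checking each rule: R1 ok, R2 fails, R3 ok, R4 ok.
Only rule 2 fails.

2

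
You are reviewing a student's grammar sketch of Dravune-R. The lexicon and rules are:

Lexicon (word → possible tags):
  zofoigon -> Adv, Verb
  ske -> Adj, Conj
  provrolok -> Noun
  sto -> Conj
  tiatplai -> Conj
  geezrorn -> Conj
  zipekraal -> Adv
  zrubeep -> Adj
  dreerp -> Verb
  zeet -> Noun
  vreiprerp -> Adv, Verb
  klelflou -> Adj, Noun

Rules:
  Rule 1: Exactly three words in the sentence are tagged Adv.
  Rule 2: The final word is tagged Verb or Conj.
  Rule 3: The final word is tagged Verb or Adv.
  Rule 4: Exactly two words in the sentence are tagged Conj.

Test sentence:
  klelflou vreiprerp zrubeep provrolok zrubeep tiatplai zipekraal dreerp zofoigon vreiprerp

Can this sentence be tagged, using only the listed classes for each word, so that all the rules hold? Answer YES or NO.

NO

Candidates per position — 1:klelflou {Adj,Noun}; 2:vreiprerp {Adv,Verb}; 3:zrubeep {Adj}; 4:provrolok {Noun}; 5:zrubeep {Adj}; 6:tiatplai {Conj}; 7:zipekraal {Adv}; 8:dreerp {Verb}; 9:zofoigon {Adv,Verb}; 10:vreiprerp {Adv,Verb}.
Rule 4 cannot be satisfied by any choice of tags from the lexicon.
So there is no consistent tagging.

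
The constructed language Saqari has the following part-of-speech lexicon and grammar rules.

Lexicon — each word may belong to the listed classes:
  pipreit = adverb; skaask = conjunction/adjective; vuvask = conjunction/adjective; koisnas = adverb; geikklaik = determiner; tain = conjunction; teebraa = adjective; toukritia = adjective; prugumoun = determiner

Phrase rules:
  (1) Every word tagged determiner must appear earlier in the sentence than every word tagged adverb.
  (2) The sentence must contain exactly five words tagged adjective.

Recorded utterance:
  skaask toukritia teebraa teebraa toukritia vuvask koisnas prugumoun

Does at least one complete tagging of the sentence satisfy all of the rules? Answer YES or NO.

Candidates per position — 1:skaask {conjunction,adjective}; 2:toukritia {adjective}; 3:teebraa {adjective}; 4:teebraa {adjective}; 5:toukritia {adjective}; 6:vuvask {conjunction,adjective}; 7:koisnas {adverb}; 8:prugumoun {determiner}.
Rule 1 cannot be satisfied by any choice of tags from the lexicon.
So there is no consistent tagging.

NO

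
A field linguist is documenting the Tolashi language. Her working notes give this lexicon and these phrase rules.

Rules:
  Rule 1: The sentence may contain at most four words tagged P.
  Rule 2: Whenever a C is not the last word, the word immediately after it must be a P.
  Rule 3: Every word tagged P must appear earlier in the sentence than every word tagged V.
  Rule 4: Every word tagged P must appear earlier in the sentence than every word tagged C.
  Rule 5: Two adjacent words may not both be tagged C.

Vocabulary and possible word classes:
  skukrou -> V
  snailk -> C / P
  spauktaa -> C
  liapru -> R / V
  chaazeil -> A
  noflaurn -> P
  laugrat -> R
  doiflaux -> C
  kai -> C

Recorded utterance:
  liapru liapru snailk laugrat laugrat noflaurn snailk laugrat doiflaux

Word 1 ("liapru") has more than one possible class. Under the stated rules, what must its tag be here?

Candidates per position — 1:liapru {R,V}; 2:liapru {R,V}; 3:snailk {C,P}; 4:laugrat {R}; 5:laugrat {R}; 6:noflaurn {P}; 7:snailk {C,P}; 8:laugrat {R}; 9:doiflaux {C}.
Position 1: V is ruled out by rule 3; that leaves R.
Position 2: V is ruled out by rule 3; that leaves R.
Position 3: C is ruled out by rule 2; that leaves P.
Position 7: C is ruled out by rule 2; that leaves P.
That leaves exactly one tagging: R R P R R P P R C.
Verifying each rule — rule 1 ✓; rule 2 ✓; rule 3 ✓; rule 4 ✓; rule 5 ✓.

R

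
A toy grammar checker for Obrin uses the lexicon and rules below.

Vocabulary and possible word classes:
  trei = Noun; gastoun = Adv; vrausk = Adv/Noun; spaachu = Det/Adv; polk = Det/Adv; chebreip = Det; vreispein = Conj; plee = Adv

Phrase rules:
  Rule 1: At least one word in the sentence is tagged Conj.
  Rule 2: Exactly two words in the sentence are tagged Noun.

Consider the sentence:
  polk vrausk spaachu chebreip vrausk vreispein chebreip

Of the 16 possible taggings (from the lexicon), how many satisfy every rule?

4

Candidates per position — 1:polk {Det,Adv}; 2:vrausk {Adv,Noun}; 3:spaachu {Det,Adv}; 4:chebreip {Det}; 5:vrausk {Adv,Noun}; 6:vreispein {Conj}; 7:chebreip {Det}.
There are 16 candidate sequences in total.
The sequences that satisfy every rule: Det Noun Det Det Noun Conj Det; Det Noun Adv Det Noun Conj Det; Adv Noun Det Det Noun Conj Det; Adv Noun Adv Det Noun Conj Det.
Count = 4.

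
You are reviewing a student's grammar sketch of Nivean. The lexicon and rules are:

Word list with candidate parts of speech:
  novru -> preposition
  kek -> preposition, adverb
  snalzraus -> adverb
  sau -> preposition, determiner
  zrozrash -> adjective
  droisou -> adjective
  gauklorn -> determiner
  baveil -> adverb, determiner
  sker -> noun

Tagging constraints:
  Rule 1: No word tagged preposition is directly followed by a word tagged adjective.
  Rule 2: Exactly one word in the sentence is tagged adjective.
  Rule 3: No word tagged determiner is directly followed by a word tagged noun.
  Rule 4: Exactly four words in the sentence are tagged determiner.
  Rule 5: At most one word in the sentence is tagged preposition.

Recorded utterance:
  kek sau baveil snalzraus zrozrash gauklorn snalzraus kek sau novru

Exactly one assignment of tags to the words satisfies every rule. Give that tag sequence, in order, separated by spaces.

Candidates per position — 1:kek {preposition,adverb}; 2:sau {preposition,determiner}; 3:baveil {adverb,determiner}; 4:snalzraus {adverb}; 5:zrozrash {adjective}; 6:gauklorn {determiner}; 7:snalzraus {adverb}; 8:kek {preposition,adverb}; 9:sau {preposition,determiner}; 10:novru {preposition}.
If word 1 were preposition, no tagging could satisfy rule 5; so word 1 is adverb.
If word 2 were preposition, no tagging could satisfy rule 4; so word 2 is determiner.
If word 3 were adverb, no tagging could satisfy rule 4; so word 3 is determiner.
If word 8 were preposition, no tagging could satisfy rule 5; so word 8 is adverb.
If word 9 were preposition, no tagging could satisfy rule 4; so word 9 is determiner.
So the tagging must be: adverb determiner determiner adverb adjective determiner adverb adverb determiner preposition.
Rule-by-rule: rule 1 satisfied; rule 2 satisfied; rule 3 satisfied; rule 4 satisfied; rule 5 satisfied.

adverb determiner determiner adverb adjective determiner adverb adverb determiner preposition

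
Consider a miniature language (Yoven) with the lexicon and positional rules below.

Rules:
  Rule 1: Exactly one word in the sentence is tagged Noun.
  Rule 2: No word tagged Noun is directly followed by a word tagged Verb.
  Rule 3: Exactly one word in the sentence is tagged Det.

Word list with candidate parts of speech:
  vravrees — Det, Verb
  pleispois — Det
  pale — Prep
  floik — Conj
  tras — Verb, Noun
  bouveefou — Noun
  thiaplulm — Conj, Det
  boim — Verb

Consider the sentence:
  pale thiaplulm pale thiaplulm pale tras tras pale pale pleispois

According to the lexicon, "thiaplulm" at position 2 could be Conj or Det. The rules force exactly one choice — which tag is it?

Conj

Candidates per position — 1:pale {Prep}; 2:thiaplulm {Conj,Det}; 3:pale {Prep}; 4:thiaplulm {Conj,Det}; 5:pale {Prep}; 6:tras {Verb,Noun}; 7:tras {Verb,Noun}; 8:pale {Prep}; 9:pale {Prep}; 10:pleispois {Det}.
Word 2 cannot be Det — rule 3 would then fail for every completion. It is Conj.
Word 4 cannot be Det — rule 3 would then fail for every completion. It is Conj.
The remaining ambiguous positions (6, 7) are resolved jointly — only one combination satisfies every rule.
So the tagging must be: Prep Conj Prep Conj Prep Verb Noun Prep Prep Det.
Check: rule 1 ✓; rule 2 ✓; rule 3 ✓.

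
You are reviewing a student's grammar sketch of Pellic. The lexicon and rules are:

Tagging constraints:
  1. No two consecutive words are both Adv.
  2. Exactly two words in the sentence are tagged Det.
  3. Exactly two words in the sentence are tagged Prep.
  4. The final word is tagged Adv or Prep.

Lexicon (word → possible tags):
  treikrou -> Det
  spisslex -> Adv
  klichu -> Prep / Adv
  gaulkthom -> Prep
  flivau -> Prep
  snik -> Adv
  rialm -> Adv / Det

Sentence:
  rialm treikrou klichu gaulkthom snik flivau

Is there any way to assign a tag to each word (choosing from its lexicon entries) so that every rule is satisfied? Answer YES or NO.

YES

Candidates per position — 1:rialm {Adv,Det}; 2:treikrou {Det}; 3:klichu {Prep,Adv}; 4:gaulkthom {Prep}; 5:snik {Adv}; 6:flivau {Prep}.
One satisfying assignment: Det Det Adv Prep Adv Prep.
Verifying each rule — rule 1 satisfied; rule 2 satisfied; rule 3 satisfied; rule 4 satisfied.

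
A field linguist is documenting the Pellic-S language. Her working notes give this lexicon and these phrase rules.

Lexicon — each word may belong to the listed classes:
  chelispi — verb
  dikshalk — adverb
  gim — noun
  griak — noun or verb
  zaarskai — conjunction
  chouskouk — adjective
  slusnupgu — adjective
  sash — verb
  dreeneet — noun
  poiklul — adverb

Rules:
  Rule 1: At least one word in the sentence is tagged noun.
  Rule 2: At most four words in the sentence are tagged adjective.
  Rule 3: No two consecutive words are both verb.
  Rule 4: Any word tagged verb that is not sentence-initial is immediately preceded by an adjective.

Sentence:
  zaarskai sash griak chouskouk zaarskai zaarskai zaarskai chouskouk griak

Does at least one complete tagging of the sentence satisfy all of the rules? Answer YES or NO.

Candidates per position — 1:zaarskai {conjunction}; 2:sash {verb}; 3:griak {noun,verb}; 4:chouskouk {adjective}; 5:zaarskai {conjunction}; 6:zaarskai {conjunction}; 7:zaarskai {conjunction}; 8:chouskouk {adjective}; 9:griak {noun,verb}.
Rule 4 cannot be satisfied by any choice of tags from the lexicon.
So there is no consistent tagging.

NO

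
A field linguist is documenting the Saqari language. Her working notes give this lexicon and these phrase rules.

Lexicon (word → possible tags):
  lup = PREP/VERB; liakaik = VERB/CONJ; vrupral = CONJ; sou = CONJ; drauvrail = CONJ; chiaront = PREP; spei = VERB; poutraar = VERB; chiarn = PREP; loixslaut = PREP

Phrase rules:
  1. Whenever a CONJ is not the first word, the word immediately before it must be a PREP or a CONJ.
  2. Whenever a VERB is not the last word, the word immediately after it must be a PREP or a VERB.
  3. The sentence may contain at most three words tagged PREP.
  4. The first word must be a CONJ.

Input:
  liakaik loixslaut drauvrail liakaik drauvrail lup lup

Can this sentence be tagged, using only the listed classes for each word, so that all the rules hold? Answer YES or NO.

Candidates per position — 1:liakaik {VERB,CONJ}; 2:loixslaut {PREP}; 3:drauvrail {CONJ}; 4:liakaik {VERB,CONJ}; 5:drauvrail {CONJ}; 6:lup {PREP,VERB}; 7:lup {PREP,VERB}.
One satisfying assignment: CONJ PREP CONJ CONJ CONJ PREP PREP.
Verifying each rule — rule 1 satisfied; rule 2 satisfied; rule 3 satisfied; rule 4 satisfied.

YES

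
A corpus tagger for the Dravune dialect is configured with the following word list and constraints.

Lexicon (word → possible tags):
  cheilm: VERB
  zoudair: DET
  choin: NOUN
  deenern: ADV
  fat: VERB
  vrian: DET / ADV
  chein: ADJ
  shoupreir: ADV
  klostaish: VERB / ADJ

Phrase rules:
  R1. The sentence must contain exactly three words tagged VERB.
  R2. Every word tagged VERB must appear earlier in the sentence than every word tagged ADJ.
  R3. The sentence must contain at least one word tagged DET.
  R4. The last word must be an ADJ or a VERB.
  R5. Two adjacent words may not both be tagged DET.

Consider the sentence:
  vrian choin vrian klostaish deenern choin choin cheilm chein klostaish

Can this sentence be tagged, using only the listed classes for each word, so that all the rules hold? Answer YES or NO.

NO

Candidates per position — 1:vrian {DET,ADV}; 2:choin {NOUN}; 3:vrian {DET,ADV}; 4:klostaish {VERB,ADJ}; 5:deenern {ADV}; 6:choin {NOUN}; 7:choin {NOUN}; 8:cheilm {VERB}; 9:chein {ADJ}; 10:klostaish {VERB,ADJ}.
Every candidate sequence violates at least one rule; no consistent tagging exists.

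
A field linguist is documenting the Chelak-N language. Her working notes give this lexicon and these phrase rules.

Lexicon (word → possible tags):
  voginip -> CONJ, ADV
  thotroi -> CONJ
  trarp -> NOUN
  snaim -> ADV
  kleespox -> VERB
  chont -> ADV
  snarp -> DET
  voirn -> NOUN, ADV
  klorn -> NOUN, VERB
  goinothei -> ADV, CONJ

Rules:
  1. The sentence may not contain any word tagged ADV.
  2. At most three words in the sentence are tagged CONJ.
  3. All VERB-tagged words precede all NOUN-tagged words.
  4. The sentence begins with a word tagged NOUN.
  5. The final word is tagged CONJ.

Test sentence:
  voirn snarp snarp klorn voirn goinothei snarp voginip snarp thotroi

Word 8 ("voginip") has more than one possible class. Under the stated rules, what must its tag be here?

CONJ

Candidates per position — 1:voirn {NOUN,ADV}; 2:snarp {DET}; 3:snarp {DET}; 4:klorn {NOUN,VERB}; 5:voirn {NOUN,ADV}; 6:goinothei {ADV,CONJ}; 7:snarp {DET}; 8:voginip {CONJ,ADV}; 9:snarp {DET}; 10:thotroi {CONJ}.
Word 1 cannot be ADV — rule 1 would then fail for every completion. It is NOUN.
Word 4 cannot be VERB — rule 3 would then fail for every completion. It is NOUN.
Word 5 cannot be ADV — rule 1 would then fail for every completion. It is NOUN.
Word 6 cannot be ADV — rule 1 would then fail for every completion. It is CONJ.
Word 8 cannot be ADV — rule 1 would then fail for every completion. It is CONJ.
The unique satisfying tagging is: NOUN DET DET NOUN NOUN CONJ DET CONJ DET CONJ.
Check: rule 1 ✓; rule 2 ✓; rule 3 ✓; rule 4 ✓; rule 5 ✓.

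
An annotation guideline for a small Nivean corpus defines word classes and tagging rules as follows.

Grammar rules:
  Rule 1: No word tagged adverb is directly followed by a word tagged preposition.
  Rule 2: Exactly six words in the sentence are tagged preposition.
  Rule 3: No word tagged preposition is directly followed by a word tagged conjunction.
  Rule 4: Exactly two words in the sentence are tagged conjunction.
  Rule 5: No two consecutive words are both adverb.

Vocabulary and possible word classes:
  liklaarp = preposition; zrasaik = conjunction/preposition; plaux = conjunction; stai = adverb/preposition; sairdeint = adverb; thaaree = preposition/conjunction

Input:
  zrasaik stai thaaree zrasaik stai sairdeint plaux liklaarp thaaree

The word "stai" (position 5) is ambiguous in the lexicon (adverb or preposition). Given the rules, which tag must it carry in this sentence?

Candidates per position — 1:zrasaik {conjunction,preposition}; 2:stai {adverb,preposition}; 3:thaaree {preposition,conjunction}; 4:zrasaik {conjunction,preposition}; 5:stai {adverb,preposition}; 6:sairdeint {adverb}; 7:plaux {conjunction}; 8:liklaarp {preposition}; 9:thaaree {preposition,conjunction}.
At position 5, choosing adverb makes rule 5 impossible to satisfy; hence preposition.
At position 9, choosing conjunction makes rule 3 impossible to satisfy; hence preposition.
The remaining ambiguous positions (1, 2, 3, 4) are resolved jointly — only one combination satisfies every rule.
So the tagging must be: conjunction preposition preposition preposition preposition adverb conjunction preposition preposition.
Verifying each rule — rule 1 ✓; rule 2 ✓; rule 3 ✓; rule 4 ✓; rule 5 ✓.

preposition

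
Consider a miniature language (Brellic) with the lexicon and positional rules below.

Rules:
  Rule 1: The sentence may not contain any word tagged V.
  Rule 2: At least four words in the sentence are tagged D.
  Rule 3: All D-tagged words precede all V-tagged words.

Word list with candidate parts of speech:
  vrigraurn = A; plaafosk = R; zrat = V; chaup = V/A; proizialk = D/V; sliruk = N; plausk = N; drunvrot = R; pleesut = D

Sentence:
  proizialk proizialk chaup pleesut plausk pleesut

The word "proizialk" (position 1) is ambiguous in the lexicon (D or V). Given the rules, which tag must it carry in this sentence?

Candidates per position — 1:proizialk {D,V}; 2:proizialk {D,V}; 3:chaup {V,A}; 4:pleesut {D}; 5:plausk {N}; 6:pleesut {D}.
Position 1: tagging it V would leave rule 1 unsatisfiable, so it must be D.
Position 2: tagging it V would leave rule 1 unsatisfiable, so it must be D.
Position 3: tagging it V would leave rule 1 unsatisfiable, so it must be A.
That leaves exactly one tagging: D D A D N D.
Verifying each rule — rule 1 satisfied; rule 2 satisfied; rule 3 satisfied.

D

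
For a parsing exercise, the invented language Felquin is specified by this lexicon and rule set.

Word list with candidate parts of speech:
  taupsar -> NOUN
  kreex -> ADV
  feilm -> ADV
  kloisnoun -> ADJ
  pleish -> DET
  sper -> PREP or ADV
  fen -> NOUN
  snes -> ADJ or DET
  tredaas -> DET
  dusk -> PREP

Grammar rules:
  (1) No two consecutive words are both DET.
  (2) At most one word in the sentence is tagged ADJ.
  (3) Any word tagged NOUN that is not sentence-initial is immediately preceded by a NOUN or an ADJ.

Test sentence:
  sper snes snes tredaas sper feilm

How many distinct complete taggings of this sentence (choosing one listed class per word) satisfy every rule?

4

Candidates per position — 1:sper {PREP,ADV}; 2:snes {ADJ,DET}; 3:snes {ADJ,DET}; 4:tredaas {DET}; 5:sper {PREP,ADV}; 6:feilm {ADV}.
There are 16 candidate sequences in total.
The sequences that satisfy every rule: PREP DET ADJ DET PREP ADV; PREP DET ADJ DET ADV ADV; ADV DET ADJ DET PREP ADV; ADV DET ADJ DET ADV ADV.
Count = 4.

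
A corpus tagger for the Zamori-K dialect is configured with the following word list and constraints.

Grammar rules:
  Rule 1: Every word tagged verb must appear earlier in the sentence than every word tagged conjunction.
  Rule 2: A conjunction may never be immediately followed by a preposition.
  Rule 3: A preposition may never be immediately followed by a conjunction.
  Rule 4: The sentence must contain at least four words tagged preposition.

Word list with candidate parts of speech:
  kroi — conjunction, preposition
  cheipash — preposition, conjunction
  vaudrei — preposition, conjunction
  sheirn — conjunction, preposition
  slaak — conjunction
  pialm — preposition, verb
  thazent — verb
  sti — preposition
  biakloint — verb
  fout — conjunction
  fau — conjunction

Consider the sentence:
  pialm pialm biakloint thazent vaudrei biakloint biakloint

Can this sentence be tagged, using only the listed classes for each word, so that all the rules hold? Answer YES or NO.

NO

Candidates per position — 1:pialm {preposition,verb}; 2:pialm {preposition,verb}; 3:biakloint {verb}; 4:thazent {verb}; 5:vaudrei {preposition,conjunction}; 6:biakloint {verb}; 7:biakloint {verb}.
Rule 4 cannot be satisfied by any choice of tags from the lexicon.
So there is no consistent tagging.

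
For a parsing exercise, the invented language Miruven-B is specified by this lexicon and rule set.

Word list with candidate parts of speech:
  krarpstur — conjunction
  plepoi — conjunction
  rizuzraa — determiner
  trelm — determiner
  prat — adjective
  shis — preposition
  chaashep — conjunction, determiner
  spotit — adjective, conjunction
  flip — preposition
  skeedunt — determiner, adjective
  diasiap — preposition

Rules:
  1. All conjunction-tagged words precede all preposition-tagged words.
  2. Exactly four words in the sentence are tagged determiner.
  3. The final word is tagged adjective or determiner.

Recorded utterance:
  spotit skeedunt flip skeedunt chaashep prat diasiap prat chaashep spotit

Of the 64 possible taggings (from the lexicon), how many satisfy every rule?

Candidates per position — 1:spotit {adjective,conjunction}; 2:skeedunt {determiner,adjective}; 3:flip {preposition}; 4:skeedunt {determiner,adjective}; 5:chaashep {conjunction,determiner}; 6:prat {adjective}; 7:diasiap {preposition}; 8:prat {adjective}; 9:chaashep {conjunction,determiner}; 10:spotit {adjective,conjunction}.
There are 64 candidate sequences in total.
The sequences that satisfy every rule: adjective determiner preposition determiner determiner adjective preposition adjective determiner adjective; conjunction determiner preposition determiner determiner adjective preposition adjective determiner adjective.
Count = 2.

2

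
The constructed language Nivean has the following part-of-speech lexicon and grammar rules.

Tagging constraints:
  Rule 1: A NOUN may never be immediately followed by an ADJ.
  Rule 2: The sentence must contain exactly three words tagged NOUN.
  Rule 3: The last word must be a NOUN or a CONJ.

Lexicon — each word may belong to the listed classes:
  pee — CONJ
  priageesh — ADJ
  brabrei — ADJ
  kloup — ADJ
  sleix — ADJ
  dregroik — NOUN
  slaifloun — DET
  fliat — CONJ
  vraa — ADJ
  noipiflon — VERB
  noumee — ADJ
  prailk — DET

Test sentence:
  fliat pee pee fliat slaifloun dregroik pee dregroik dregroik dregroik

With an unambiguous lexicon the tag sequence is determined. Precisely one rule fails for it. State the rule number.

Fixed tagging: CONJ CONJ CONJ CONJ DET NOUN CONJ NOUN NOUN NOUN.
Rule check: R1 ok, R2 fails, R3 ok.
Only rule 2 fails.

2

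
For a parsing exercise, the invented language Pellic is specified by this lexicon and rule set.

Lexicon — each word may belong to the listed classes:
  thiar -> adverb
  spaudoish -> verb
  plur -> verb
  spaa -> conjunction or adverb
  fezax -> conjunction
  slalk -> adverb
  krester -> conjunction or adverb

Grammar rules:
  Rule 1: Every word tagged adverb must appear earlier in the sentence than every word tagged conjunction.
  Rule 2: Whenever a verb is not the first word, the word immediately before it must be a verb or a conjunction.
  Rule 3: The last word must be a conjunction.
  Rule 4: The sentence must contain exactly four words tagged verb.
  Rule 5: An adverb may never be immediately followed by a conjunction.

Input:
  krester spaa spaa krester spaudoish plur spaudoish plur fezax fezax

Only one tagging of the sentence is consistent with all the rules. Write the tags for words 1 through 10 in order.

Candidates per position — 1:krester {conjunction,adverb}; 2:spaa {conjunction,adverb}; 3:spaa {conjunction,adverb}; 4:krester {conjunction,adverb}; 5:spaudoish {verb}; 6:plur {verb}; 7:spaudoish {verb}; 8:plur {verb}; 9:fezax {conjunction}; 10:fezax {conjunction}.
Position 4: adverb is ruled out by rule 2; that leaves conjunction.
Position 1: adverb is ruled out by rule 5; that leaves conjunction.
Position 2: adverb is ruled out by rule 1; that leaves conjunction.
Position 3: adverb is ruled out by rule 1; that leaves conjunction.
The unique satisfying tagging is: conjunction conjunction conjunction conjunction verb verb verb verb conjunction conjunction.
Check: rule 1 ok; rule 2 ok; rule 3 ok; rule 4 ok; rule 5 ok.

conjunction conjunction conjunction conjunction verb verb verb verb conjunction conjunction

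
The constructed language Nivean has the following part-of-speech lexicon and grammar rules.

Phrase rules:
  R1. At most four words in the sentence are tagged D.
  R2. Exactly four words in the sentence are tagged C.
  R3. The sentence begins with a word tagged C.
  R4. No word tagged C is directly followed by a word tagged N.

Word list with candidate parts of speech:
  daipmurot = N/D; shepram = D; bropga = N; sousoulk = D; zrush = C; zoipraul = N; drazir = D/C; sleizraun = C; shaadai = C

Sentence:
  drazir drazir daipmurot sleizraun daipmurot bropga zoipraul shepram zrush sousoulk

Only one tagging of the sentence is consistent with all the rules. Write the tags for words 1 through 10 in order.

Candidates per position — 1:drazir {D,C}; 2:drazir {D,C}; 3:daipmurot {N,D}; 4:sleizraun {C}; 5:daipmurot {N,D}; 6:bropga {N}; 7:zoipraul {N}; 8:shepram {D}; 9:zrush {C}; 10:sousoulk {D}.
At position 1, choosing D makes rule 2 impossible to satisfy; hence C.
At position 2, choosing D makes rule 2 impossible to satisfy; hence C.
At position 3, choosing N makes rule 4 impossible to satisfy; hence D.
At position 5, choosing N makes rule 4 impossible to satisfy; hence D.
The unique satisfying tagging is: C C D C D N N D C D.
Check: rule 1 satisfied; rule 2 satisfied; rule 3 satisfied; rule 4 satisfied.

C C D C D N N D C D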